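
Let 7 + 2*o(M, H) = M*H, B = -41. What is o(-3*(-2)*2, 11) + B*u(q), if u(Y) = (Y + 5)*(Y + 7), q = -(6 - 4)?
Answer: -1105/2 ≈ -552.50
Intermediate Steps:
o(M, H) = -7/2 + H*M/2 (o(M, H) = -7/2 + (M*H)/2 = -7/2 + (H*M)/2 = -7/2 + H*M/2)
q = -2 (q = -1*2 = -2)
u(Y) = (5 + Y)*(7 + Y)
o(-3*(-2)*2, 11) + B*u(q) = (-7/2 + (½)*11*(-3*(-2)*2)) - 41*(35 + (-2)² + 12*(-2)) = (-7/2 + (½)*11*(6*2)) - 41*(35 + 4 - 24) = (-7/2 + (½)*11*12) - 41*15 = (-7/2 + 66) - 615 = 125/2 - 615 = -1105/2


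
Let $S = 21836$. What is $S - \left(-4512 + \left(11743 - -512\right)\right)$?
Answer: $14093$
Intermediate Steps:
$S - \left(-4512 + \left(11743 - -512\right)\right) = 21836 - \left(-4512 + \left(11743 - -512\right)\right) = 21836 - \left(-4512 + \left(11743 + 512\right)\right) = 21836 - \left(-4512 + 12255\right) = 21836 - 7743 = 14093$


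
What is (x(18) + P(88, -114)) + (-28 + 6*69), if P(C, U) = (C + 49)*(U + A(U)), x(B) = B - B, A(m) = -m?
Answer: 386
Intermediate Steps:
x(B) = 0
P(C, U) = 0 (P(C, U) = (C + 49)*(U - U) = (49 + C)*0 = 0)
(x(18) + P(88, -114)) + (-28 + 6*69) = (0 + 0) + (-28 + 6*69) = 0 + (-28 + 414) = 0 + 386 = 386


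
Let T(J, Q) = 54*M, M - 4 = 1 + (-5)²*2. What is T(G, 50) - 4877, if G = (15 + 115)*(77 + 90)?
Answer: -1907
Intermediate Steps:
M = 55 (M = 4 + (1 + (-5)²*2) = 4 + (1 + 25*2) = 4 + (1 + 50) = 4 + 51 = 55)
G = 21710 (G = 130*167 = 21710)
T(J, Q) = 2970 (T(J, Q) = 54*55 = 2970)
T(G, 50) - 4877 = 2970 - 4877 = -1907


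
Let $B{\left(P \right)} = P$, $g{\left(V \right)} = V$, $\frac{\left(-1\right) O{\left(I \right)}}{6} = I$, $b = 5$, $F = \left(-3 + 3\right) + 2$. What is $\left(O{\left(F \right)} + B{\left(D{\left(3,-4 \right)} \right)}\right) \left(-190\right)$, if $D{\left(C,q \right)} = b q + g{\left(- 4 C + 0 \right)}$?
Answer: $8360$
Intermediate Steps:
$F = 2$ ($F = 0 + 2 = 2$)
$O{\left(I \right)} = - 6 I$
$D{\left(C,q \right)} = - 4 C + 5 q$ ($D{\left(C,q \right)} = 5 q + \left(- 4 C + 0\right) = 5 q - 4 C = - 4 C + 5 q$)
$\left(O{\left(F \right)} + B{\left(D{\left(3,-4 \right)} \right)}\right) \left(-190\right) = \left(\left(-6\right) 2 + \left(\left(-4\right) 3 + 5 \left(-4\right)\right)\right) \left(-190\right) = \left(-12 - 32\right) \left(-190\right) = \left(-44\right) \left(-190\right) = 8360$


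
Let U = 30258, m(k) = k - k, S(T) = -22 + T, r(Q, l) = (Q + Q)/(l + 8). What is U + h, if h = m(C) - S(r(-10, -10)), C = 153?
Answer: 30270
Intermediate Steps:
r(Q, l) = 2*Q/(8 + l) (r(Q, l) = (2*Q)/(8 + l) = 2*Q/(8 + l))
m(k) = 0
h = 12 (h = 0 - (-22 + 2*(-10)/(8 - 10)) = 0 - (-22 + 2*(-10)/(-2)) = 0 - (-22 + 2*(-10)*(-½)) = 0 - (-22 + 10) = 0 - 1*(-12) = 0 + 12 = 12)
U + h = 30258 + 12 = 30270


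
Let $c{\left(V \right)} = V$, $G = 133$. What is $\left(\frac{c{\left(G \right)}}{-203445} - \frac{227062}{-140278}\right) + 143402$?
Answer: $\frac{2046287724650518}{14269428855} \approx 1.434 \cdot 10^{5}$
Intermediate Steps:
$\left(\frac{c{\left(G \right)}}{-203445} - \frac{227062}{-140278}\right) + 143402 = \left(\frac{133}{-203445} - \frac{227062}{-140278}\right) + 143402 = \left(133 \left(- \frac{1}{203445}\right) - - \frac{113531}{70139}\right) + 143402 = \left(- \frac{133}{203445} + \frac{113531}{70139}\right) + 143402 = \frac{23087985808}{14269428855} + 143402 = \frac{2046287724650518}{14269428855}$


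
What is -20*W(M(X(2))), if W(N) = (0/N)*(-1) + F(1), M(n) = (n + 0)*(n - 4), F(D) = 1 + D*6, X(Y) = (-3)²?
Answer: -140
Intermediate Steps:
X(Y) = 9
F(D) = 1 + 6*D
M(n) = n*(-4 + n)
W(N) = 7 (W(N) = (0/N)*(-1) + (1 + 6*1) = 0*(-1) + (1 + 6) = 0 + 7 = 7)
-20*W(M(X(2))) = -20*7 = -140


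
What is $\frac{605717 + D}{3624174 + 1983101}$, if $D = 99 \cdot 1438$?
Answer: $\frac{748079}{5607275} \approx 0.13341$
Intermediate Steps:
$D = 142362$
$\frac{605717 + D}{3624174 + 1983101} = \frac{605717 + 142362}{3624174 + 1983101} = \frac{748079}{5607275}$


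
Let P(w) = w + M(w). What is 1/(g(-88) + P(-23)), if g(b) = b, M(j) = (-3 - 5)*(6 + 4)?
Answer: -1/191 ≈ -0.0052356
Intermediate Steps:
M(j) = -80 (M(j) = -8*10 = -80)
P(w) = -80 + w (P(w) = w - 80 = -80 + w)
1/(g(-88) + P(-23)) = 1/(-88 + (-80 - 23)) = 1/(-88 - 103) = 1/(-191) = -1/191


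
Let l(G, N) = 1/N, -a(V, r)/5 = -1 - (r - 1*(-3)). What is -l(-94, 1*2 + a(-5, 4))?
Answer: -1/42 ≈ -0.023810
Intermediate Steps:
a(V, r) = 20 + 5*r (a(V, r) = -5*(-1 - (r - 1*(-3))) = -5*(-1 - (r + 3)) = -5*(-1 - (3 + r)) = -5*(-1 + (-3 - r)) = -5*(-4 - r) = 20 + 5*r)
-l(-94, 1*2 + a(-5, 4)) = -1/(1*2 + (20 + 5*4)) = -1/(2 + (20 + 20)) = -1/(2 + 40) = -1/42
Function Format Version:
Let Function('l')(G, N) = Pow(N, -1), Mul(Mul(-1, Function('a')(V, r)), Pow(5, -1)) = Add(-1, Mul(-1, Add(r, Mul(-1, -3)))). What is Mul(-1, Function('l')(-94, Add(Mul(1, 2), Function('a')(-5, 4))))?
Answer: Rational(-1, 42) ≈ -0.023810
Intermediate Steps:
Function('a')(V, r) = Add(20, Mul(5, r)) (Function('a')(V, r) = Mul(-5, Add(-1, Mul(-1, Add(r, Mul(-1, -3))))) = Mul(-5, Add(-1, Mul(-1, Add(r, 3)))) = Mul(-5, Add(-1, Mul(-1, Add(3, r)))) = Mul(-5, Add(-1, Add(-3, Mul(-1, r)))) = Mul(-5, Add(-4, Mul(-1, r))) = Add(20, Mul(5, r)))
Mul(-1, Function('l')(-94, Add(Mul(1, 2), Function('a')(-5, 4)))) = Mul(-1, Pow(Add(Mul(1, 2), Add(20, Mul(5, 4))), -1)) = Mul(-1, Pow(Add(2, Add(20, 20)), -1)) = Mul(-1, Pow(Add(2, 40), -1)) = Mul(-1, Pow(42, -1)) = Mul(-1, Rational(1, 42)) = Rational(-1, 42)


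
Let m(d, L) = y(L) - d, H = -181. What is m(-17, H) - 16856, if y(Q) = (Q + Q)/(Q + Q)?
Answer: -16838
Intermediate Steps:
y(Q) = 1 (y(Q) = (2*Q)/((2*Q)) = (2*Q)*(1/(2*Q)) = 1)
m(d, L) = 1 - d
m(-17, H) - 16856 = (1 - 1*(-17)) - 16856 = (1 + 17) - 16856 = 18 - 16856 = -16838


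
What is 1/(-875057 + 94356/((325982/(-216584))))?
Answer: -162991/152844415439 ≈ -1.0664e-6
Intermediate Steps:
1/(-875057 + 94356/((325982/(-216584)))) = 1/(-875057 + 94356/((325982*(-1/216584)))) = 1/(-875057 + 94356/(-162991/108292)) = 1/(-875057 + 94356*(-108292/162991)) = 1/(-875057 - 10217999952/162991) = 1/(-152844415439/162991) = -162991/152844415439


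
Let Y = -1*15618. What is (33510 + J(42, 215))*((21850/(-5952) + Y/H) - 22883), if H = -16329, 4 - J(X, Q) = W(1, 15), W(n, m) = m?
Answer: -12418455381983837/16198368 ≈ -7.6665e+8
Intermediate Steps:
J(X, Q) = -11 (J(X, Q) = 4 - 1*15 = 4 - 15 = -11)
Y = -15618
(33510 + J(42, 215))*((21850/(-5952) + Y/H) - 22883) = (33510 - 11)*((21850/(-5952) - 15618/(-16329)) - 22883) = 33499*((21850*(-1/5952) - 15618*(-1/16329)) - 22883) = 33499*((-10925/2976 + 5206/5443) - 22883) = 33499*(-43971719/16198368 - 22883) = 33499*(-370711226663/16198368) = -12418455381983837/16198368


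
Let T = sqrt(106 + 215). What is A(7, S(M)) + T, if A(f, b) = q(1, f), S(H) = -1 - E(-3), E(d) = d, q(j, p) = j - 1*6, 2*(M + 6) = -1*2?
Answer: -5 + sqrt(321) ≈ 12.916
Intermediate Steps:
M = -7 (M = -6 + (-1*2)/2 = -6 + (1/2)*(-2) = -6 - 1 = -7)
q(j, p) = -6 + j (q(j, p) = j - 6 = -6 + j)
T = sqrt(321) ≈ 17.916
S(H) = 2 (S(H) = -1 - 1*(-3) = -1 + 3 = 2)
A(f, b) = -5 (A(f, b) = -6 + 1 = -5)
A(7, S(M)) + T = -5 + sqrt(321)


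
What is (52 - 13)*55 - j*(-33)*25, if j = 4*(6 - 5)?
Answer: 5445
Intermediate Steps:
j = 4 (j = 4*1 = 4)
(52 - 13)*55 - j*(-33)*25 = (52 - 13)*55 - 4*(-33)*25 = 39*55 - (-132)*25 = 2145 - 1*(-3300) = 2145 + 3300 = 5445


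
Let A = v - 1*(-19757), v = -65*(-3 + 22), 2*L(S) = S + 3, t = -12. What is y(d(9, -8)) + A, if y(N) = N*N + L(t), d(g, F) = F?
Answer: 37163/2 ≈ 18582.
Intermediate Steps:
L(S) = 3/2 + S/2 (L(S) = (S + 3)/2 = (3 + S)/2 = 3/2 + S/2)
v = -1235 (v = -65*19 = -1235)
y(N) = -9/2 + N² (y(N) = N*N + (3/2 + (½)*(-12)) = N² + (3/2 - 6) = N² - 9/2 = -9/2 + N²)
A = 18522 (A = -1235 - 1*(-19757) = -1235 + 19757 = 18522)
y(d(9, -8)) + A = (-9/2 + (-8)²) + 18522 = (-9/2 + 64) + 18522 = 119/2 + 18522 = 37163/2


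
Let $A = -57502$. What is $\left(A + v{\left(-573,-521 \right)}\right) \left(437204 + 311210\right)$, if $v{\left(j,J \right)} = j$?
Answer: $-43464143050$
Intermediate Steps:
$\left(A + v{\left(-573,-521 \right)}\right) \left(437204 + 311210\right) = \left(-57502 - 573\right) \left(437204 + 311210\right) = \left(-58075\right) 748414 = -43464143050$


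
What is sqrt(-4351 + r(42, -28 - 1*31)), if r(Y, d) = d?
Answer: 21*I*sqrt(10) ≈ 66.408*I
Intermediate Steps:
sqrt(-4351 + r(42, -28 - 1*31)) = sqrt(-4351 + (-28 - 1*31)) = sqrt(-4351 + (-28 - 31)) = sqrt(-4351 - 59) = sqrt(-4410) = 21*I*sqrt(10)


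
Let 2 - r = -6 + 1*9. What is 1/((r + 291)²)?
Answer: 1/84100 ≈ 1.1891e-5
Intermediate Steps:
r = -1 (r = 2 - (-6 + 1*9) = 2 - (-6 + 9) = 2 - 1*3 = 2 - 3 = -1)
1/((r + 291)²) = 1/((-1 + 291)²) = 1/(290²) = 1/84100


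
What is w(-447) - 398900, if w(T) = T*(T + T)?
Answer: 718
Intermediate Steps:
w(T) = 2*T**2 (w(T) = T*(2*T) = 2*T**2)
w(-447) - 398900 = 2*(-447)**2 - 398900 = 2*199809 - 398900 = 399618 - 398900 = 718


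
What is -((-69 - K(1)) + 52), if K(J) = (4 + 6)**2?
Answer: 117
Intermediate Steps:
K(J) = 100 (K(J) = 10**2 = 100)
-((-69 - K(1)) + 52) = -((-69 - 1*100) + 52) = -((-69 - 100) + 52) = -(-169 + 52) = -1*(-117) = 117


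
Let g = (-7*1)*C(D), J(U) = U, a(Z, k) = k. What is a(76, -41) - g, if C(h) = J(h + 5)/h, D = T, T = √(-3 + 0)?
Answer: -34 - 35*I*√3/3 ≈ -34.0 - 20.207*I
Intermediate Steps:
T = I*√3 (T = √(-3) = I*√3 ≈ 1.732*I)
D = I*√3 ≈ 1.732*I
C(h) = (5 + h)/h (C(h) = (h + 5)/h = (5 + h)/h)
g = 7*I*√3*(5 + I*√3)/3 (g = (-7*1)*((5 + I*√3)/((I*√3))) = -7*(-I*√3/3)*(5 + I*√3) = -(-7)*I*√3*(5 + I*√3)/3 = 7*I*√3*(5 + I*√3)/3 ≈ -7.0 + 20.207*I)
a(76, -41) - g = -41 - (-7 + 35*I*√3/3) = -41 + (7 - 35*I*√3/3) = -34 - 35*I*√3/3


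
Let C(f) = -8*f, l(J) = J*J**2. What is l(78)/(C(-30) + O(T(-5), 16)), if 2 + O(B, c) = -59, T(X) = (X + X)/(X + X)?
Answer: 474552/179 ≈ 2651.1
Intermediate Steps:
l(J) = J**3
T(X) = 1 (T(X) = (2*X)/((2*X)) = (2*X)*(1/(2*X)) = 1)
O(B, c) = -61 (O(B, c) = -2 - 59 = -61)
l(78)/(C(-30) + O(T(-5), 16)) = 78**3/(-8*(-30) - 61) = 474552/(240 - 61) = 474552/179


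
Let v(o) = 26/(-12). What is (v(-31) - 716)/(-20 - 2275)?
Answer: 4309/13770 ≈ 0.31293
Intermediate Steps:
v(o) = -13/6 (v(o) = 26*(-1/12) = -13/6)
(v(-31) - 716)/(-20 - 2275) = (-13/6 - 716)/(-20 - 2275) = -4309/6/(-2295) = -4309/6*(-1/2295) = 4309/13770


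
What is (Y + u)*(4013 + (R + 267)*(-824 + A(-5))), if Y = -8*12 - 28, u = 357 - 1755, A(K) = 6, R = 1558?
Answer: 2266009914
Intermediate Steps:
u = -1398
Y = -124 (Y = -96 - 28 = -124)
(Y + u)*(4013 + (R + 267)*(-824 + A(-5))) = (-124 - 1398)*(4013 + (1558 + 267)*(-824 + 6)) = -1522*(4013 + 1825*(-818)) = -1522*(4013 - 1492850) = -1522*(-1488837) = 2266009914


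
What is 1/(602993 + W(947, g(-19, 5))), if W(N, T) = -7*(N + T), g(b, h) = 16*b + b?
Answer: 1/598625 ≈ 1.6705e-6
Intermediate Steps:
g(b, h) = 17*b
W(N, T) = -7*N - 7*T
1/(602993 + W(947, g(-19, 5))) = 1/(602993 + (-7*947 - 119*(-19))) = 1/(602993 + (-6629 - 7*(-323))) = 1/(602993 + (-6629 + 2261)) = 1/(602993 - 4368) = 1/598625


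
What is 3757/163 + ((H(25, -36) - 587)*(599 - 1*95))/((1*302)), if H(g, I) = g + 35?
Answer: -21079745/24613 ≈ -856.45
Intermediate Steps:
H(g, I) = 35 + g
3757/163 + ((H(25, -36) - 587)*(599 - 1*95))/((1*302)) = 3757/163 + (((35 + 25) - 587)*(599 - 1*95))/((1*302)) = 3757*(1/163) + ((60 - 587)*(599 - 95))/302 = 3757/163 - 527*504*(1/302) = 3757/163 - 265608*1/302 = 3757/163 - 132804/151 = -21079745/24613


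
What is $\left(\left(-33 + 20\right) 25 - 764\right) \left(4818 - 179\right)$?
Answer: $-5051871$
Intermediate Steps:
$\left(\left(-33 + 20\right) 25 - 764\right) \left(4818 - 179\right) = \left(\left(-13\right) 25 - 764\right) 4639 = \left(-325 - 764\right) 4639 = \left(-1089\right) 4639 = -5051871$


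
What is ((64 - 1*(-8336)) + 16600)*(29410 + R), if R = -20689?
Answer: 218025000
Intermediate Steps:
((64 - 1*(-8336)) + 16600)*(29410 + R) = ((64 - 1*(-8336)) + 16600)*(29410 - 20689) = ((64 + 8336) + 16600)*8721 = (8400 + 16600)*8721 = 25000*8721 = 218025000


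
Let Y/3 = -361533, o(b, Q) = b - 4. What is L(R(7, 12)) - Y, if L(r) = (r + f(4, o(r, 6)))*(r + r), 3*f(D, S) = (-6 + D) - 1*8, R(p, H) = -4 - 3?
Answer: 3254231/3 ≈ 1.0847e+6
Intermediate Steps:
o(b, Q) = -4 + b
R(p, H) = -7
Y = -1084599 (Y = 3*(-361533) = -1084599)
f(D, S) = -14/3 + D/3 (f(D, S) = ((-6 + D) - 1*8)/3 = ((-6 + D) - 8)/3 = (-14 + D)/3 = -14/3 + D/3)
L(r) = 2*r*(-10/3 + r) (L(r) = (r + (-14/3 + (1/3)*4))*(r + r) = (r + (-14/3 + 4/3))*(2*r) = (r - 10/3)*(2*r) = (-10/3 + r)*(2*r) = 2*r*(-10/3 + r))
L(R(7, 12)) - Y = (2/3)*(-7)*(-10 + 3*(-7)) - 1*(-1084599) = (2/3)*(-7)*(-10 - 21) + 1084599 = (2/3)*(-7)*(-31) + 1084599 = 434/3 + 1084599 = 3254231/3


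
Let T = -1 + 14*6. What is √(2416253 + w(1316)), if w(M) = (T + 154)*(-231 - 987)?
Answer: √2127587 ≈ 1458.6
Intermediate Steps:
T = 83 (T = -1 + 84 = 83)
w(M) = -288666 (w(M) = (83 + 154)*(-231 - 987) = 237*(-1218) = -288666)
√(2416253 + w(1316)) = √(2416253 - 288666) = √2127587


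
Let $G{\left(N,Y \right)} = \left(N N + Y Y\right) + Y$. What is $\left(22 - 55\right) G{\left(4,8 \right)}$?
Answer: $-2904$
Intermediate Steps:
$G{\left(N,Y \right)} = Y + N^{2} + Y^{2}$ ($G{\left(N,Y \right)} = \left(N^{2} + Y^{2}\right) + Y = Y + N^{2} + Y^{2}$)
$\left(22 - 55\right) G{\left(4,8 \right)} = \left(22 - 55\right) \left(8 + 4^{2} + 8^{2}\right) = - 33 \left(8 + 16 + 64\right) = \left(-33\right) 88 = -2904$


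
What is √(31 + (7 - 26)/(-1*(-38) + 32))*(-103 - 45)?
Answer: -222*√16730/35 ≈ -820.41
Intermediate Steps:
√(31 + (7 - 26)/(-1*(-38) + 32))*(-103 - 45) = √(31 - 19/(38 + 32))*(-148) = √(31 - 19/70)*(-148) = √(2151/70)*(-148) = (3*√16730/70)*(-148) = -222*√16730/35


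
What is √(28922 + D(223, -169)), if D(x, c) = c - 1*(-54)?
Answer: √28807 ≈ 169.73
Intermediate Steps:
D(x, c) = 54 + c (D(x, c) = c + 54 = 54 + c)
√(28922 + D(223, -169)) = √(28922 + (54 - 169)) = √(28922 - 115) = √28807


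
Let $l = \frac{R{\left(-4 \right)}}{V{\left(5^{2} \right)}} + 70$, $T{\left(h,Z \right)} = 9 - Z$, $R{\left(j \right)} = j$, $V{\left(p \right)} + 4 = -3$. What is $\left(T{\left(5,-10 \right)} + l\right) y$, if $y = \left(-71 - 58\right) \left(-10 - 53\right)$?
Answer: $727947$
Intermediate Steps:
$V{\left(p \right)} = -7$ ($V{\left(p \right)} = -4 - 3 = -7$)
$y = 8127$ ($y = \left(-129\right) \left(-63\right) = 8127$)
$l = \frac{494}{7}$ ($l = - \frac{4}{-7} + 70 = \left(-4\right) \left(- \frac{1}{7}\right) + 70 = \frac{4}{7} + 70 = \frac{494}{7} \approx 70.571$)
$\left(T{\left(5,-10 \right)} + l\right) y = \left(\left(9 - -10\right) + \frac{494}{7}\right) 8127 = \left(\left(9 + 10\right) + \frac{494}{7}\right) 8127 = \left(19 + \frac{494}{7}\right) 8127 = \frac{627}{7} \cdot 8127 = 727947$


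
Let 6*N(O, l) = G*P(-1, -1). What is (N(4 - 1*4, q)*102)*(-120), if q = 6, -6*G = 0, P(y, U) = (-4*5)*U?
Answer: 0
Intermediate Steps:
P(y, U) = -20*U
G = 0 (G = -⅙*0 = 0)
N(O, l) = 0 (N(O, l) = (0*(-20*(-1)))/6 = (0*20)/6 = (⅙)*0 = 0)
(N(4 - 1*4, q)*102)*(-120) = (0*102)*(-120) = 0*(-120) = 0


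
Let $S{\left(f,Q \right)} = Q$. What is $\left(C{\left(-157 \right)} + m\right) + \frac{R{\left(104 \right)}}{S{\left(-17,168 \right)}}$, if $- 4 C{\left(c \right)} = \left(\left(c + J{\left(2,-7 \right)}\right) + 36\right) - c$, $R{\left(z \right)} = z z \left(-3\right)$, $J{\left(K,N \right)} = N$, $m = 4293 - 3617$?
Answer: $\frac{13317}{28} \approx 475.61$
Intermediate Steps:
$m = 676$
$R{\left(z \right)} = - 3 z^{2}$ ($R{\left(z \right)} = z^{2} \left(-3\right) = - 3 z^{2}$)
$C{\left(c \right)} = - \frac{29}{4}$ ($C{\left(c \right)} = - \frac{\left(\left(c - 7\right) + 36\right) - c}{4} = - \frac{\left(\left(-7 + c\right) + 36\right) - c}{4} = - \frac{\left(29 + c\right) - c}{4} = \left(- \frac{1}{4}\right) 29 = - \frac{29}{4}$)
$\left(C{\left(-157 \right)} + m\right) + \frac{R{\left(104 \right)}}{S{\left(-17,168 \right)}} = \left(- \frac{29}{4} + 676\right) + \frac{\left(-3\right) 104^{2}}{168} = \frac{2675}{4} + \left(-3\right) 10816 \cdot \frac{1}{168} = \frac{2675}{4} - \frac{1352}{7} = \frac{13317}{28}$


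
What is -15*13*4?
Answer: -780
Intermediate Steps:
-15*13*4 = -195*4 = -780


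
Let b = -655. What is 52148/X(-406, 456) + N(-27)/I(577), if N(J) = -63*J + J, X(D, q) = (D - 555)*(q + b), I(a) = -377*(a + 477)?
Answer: 329053079/1225650751 ≈ 0.26847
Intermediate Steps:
I(a) = -179829 - 377*a (I(a) = -377*(477 + a) = -179829 - 377*a)
X(D, q) = (-655 + q)*(-555 + D) (X(D, q) = (D - 555)*(q - 655) = (-555 + D)*(-655 + q) = (-655 + q)*(-555 + D))
N(J) = -62*J
52148/X(-406, 456) + N(-27)/I(577) = 52148/(363525 - 655*(-406) - 555*456 - 406*456) + (-62*(-27))/(-179829 - 377*577) = 52148/(363525 + 265930 - 253080 - 185136) + 1674/(-179829 - 217529) = 52148/191239 + 1674/(-397358) = 52148*(1/191239) + 1674*(-1/397358) = 52148/191239 - 27/6409 = 329053079/1225650751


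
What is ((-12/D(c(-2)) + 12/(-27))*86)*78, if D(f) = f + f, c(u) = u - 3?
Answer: 76024/15 ≈ 5068.3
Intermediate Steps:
c(u) = -3 + u
D(f) = 2*f
((-12/D(c(-2)) + 12/(-27))*86)*78 = ((-12*1/(2*(-3 - 2)) + 12/(-27))*86)*78 = ((-12/(2*(-5)) + 12*(-1/27))*86)*78 = ((-12/(-10) - 4/9)*86)*78 = ((-12*(-1/10) - 4/9)*86)*78 = ((6/5 - 4/9)*86)*78 = ((34/45)*86)*78 = (2924/45)*78 = 76024/15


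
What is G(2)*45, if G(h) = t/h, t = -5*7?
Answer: -1575/2 ≈ -787.50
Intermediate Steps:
t = -35
G(h) = -35/h
G(2)*45 = -35/2*45 = -1575/2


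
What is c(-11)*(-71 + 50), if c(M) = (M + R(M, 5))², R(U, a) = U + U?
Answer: -22869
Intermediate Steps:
R(U, a) = 2*U
c(M) = 9*M² (c(M) = (M + 2*M)² = (3*M)² = 9*M²)
c(-11)*(-71 + 50) = (9*(-11)²)*(-71 + 50) = (9*121)*(-21) = 1089*(-21) = -22869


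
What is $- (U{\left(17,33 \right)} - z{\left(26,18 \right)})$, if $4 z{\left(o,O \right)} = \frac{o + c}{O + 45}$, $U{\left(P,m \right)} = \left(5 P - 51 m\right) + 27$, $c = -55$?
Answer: $\frac{395863}{252} \approx 1570.9$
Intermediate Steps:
$U{\left(P,m \right)} = 27 - 51 m + 5 P$ ($U{\left(P,m \right)} = \left(- 51 m + 5 P\right) + 27 = 27 - 51 m + 5 P$)
$z{\left(o,O \right)} = \frac{-55 + o}{4 \left(45 + O\right)}$ ($z{\left(o,O \right)} = \frac{\left(o - 55\right) \frac{1}{O + 45}}{4} = \frac{\left(-55 + o\right) \frac{1}{45 + O}}{4} = \frac{\frac{1}{45 + O} \left(-55 + o\right)}{4} = \frac{-55 + o}{4 \left(45 + O\right)}$)
$- (U{\left(17,33 \right)} - z{\left(26,18 \right)}) = - (\left(27 - 1683 + 5 \cdot 17\right) - \frac{-55 + 26}{4 \left(45 + 18\right)}) = - (\left(27 - 1683 + 85\right) - \frac{1}{4} \cdot \frac{1}{63} \left(-29\right)) = - (-1571 - \frac{1}{4} \cdot \frac{1}{63} \left(-29\right)) = - (-1571 - - \frac{29}{252}) = - (-1571 + \frac{29}{252}) = \left(-1\right) \left(- \frac{395863}{252}\right) = \frac{395863}{252}$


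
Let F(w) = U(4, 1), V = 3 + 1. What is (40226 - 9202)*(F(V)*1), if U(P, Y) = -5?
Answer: -155120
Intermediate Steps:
V = 4
F(w) = -5
(40226 - 9202)*(F(V)*1) = (40226 - 9202)*(-5*1) = 31024*(-5) = -155120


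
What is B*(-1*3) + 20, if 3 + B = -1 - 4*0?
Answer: 32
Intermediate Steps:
B = -4 (B = -3 + (-1 - 4*0) = -3 + (-1 + 0) = -3 - 1 = -4)
B*(-1*3) + 20 = -(-4)*3 + 20 = -4*(-3) + 20 = 12 + 20 = 32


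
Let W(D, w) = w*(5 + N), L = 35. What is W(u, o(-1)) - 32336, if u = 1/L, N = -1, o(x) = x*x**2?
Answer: -32340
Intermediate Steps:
o(x) = x**3
u = 1/35 ≈ 0.028571
W(D, w) = 4*w (W(D, w) = w*(5 - 1) = w*4 = 4*w)
W(u, o(-1)) - 32336 = 4*(-1)**3 - 32336 = 4*(-1) - 32336 = -4 - 32336 = -32340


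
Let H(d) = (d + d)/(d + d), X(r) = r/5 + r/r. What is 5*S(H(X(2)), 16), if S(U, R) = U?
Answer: 5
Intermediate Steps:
X(r) = 1 + r/5 (X(r) = r*(⅕) + 1 = r/5 + 1 = 1 + r/5)
H(d) = 1 (H(d) = (2*d)/((2*d)) = (2*d)*(1/(2*d)) = 1)
5*S(H(X(2)), 16) = 5*1 = 5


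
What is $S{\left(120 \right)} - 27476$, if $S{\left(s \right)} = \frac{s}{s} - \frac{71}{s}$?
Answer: $- \frac{3297071}{120} \approx -27476.0$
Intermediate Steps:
$S{\left(s \right)} = 1 - \frac{71}{s}$
$S{\left(120 \right)} - 27476 = \frac{-71 + 120}{120} - 27476 = \frac{1}{120} \cdot 49 - 27476 = \frac{49}{120} - 27476 = - \frac{3297071}{120}$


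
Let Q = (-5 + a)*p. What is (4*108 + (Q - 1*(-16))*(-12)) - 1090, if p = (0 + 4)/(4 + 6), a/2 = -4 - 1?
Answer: -778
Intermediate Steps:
a = -10 (a = 2*(-4 - 1) = 2*(-5) = -10)
p = 2/5 (p = 4/10 = 4*(1/10) = 2/5 ≈ 0.40000)
Q = -6 (Q = (-5 - 10)*(2/5) = -15*2/5 = -6)
(4*108 + (Q - 1*(-16))*(-12)) - 1090 = (4*108 + (-6 - 1*(-16))*(-12)) - 1090 = (432 + (-6 + 16)*(-12)) - 1090 = (432 + 10*(-12)) - 1090 = (432 - 120) - 1090 = 312 - 1090 = -778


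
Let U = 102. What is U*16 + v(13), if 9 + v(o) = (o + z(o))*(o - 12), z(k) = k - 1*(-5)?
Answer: 1654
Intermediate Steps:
z(k) = 5 + k (z(k) = k + 5 = 5 + k)
v(o) = -9 + (-12 + o)*(5 + 2*o) (v(o) = -9 + (o + (5 + o))*(o - 12) = -9 + (5 + 2*o)*(-12 + o) = -9 + (-12 + o)*(5 + 2*o))
U*16 + v(13) = 102*16 + (-69 - 19*13 + 2*13²) = 1632 + (-69 - 247 + 2*169) = 1632 + (-69 - 247 + 338) = 1632 + 22 = 1654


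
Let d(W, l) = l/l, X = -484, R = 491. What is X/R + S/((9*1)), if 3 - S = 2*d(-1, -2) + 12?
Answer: -9757/4419 ≈ -2.2080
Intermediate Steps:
d(W, l) = 1
S = -11 (S = 3 - (2*1 + 12) = 3 - (2 + 12) = 3 - 1*14 = 3 - 14 = -11)
X/R + S/((9*1)) = -484/491 - 11/(9*1) = -484*1/491 - 11/9 = -484/491 - 11*⅑ = -484/491 - 11/9 = -9757/4419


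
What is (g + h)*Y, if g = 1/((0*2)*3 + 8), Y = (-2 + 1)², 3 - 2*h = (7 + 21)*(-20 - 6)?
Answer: 2925/8 ≈ 365.63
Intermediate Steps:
h = 731/2 (h = 3/2 - (7 + 21)*(-20 - 6)/2 = 3/2 - 14*(-26) = 3/2 - ½*(-728) = 3/2 + 364 = 731/2 ≈ 365.50)
Y = 1 (Y = (-1)² = 1)
g = ⅛ (g = 1/(0*3 + 8) = 1/(0 + 8) = 1/8 = ⅛ ≈ 0.12500)
(g + h)*Y = (⅛ + 731/2)*1 = (2925/8)*1 = 2925/8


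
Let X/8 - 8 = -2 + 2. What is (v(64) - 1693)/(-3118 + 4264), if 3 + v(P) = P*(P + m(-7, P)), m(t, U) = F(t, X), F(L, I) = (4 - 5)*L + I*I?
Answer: 132496/573 ≈ 231.23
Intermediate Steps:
X = 64 (X = 64 + 8*(-2 + 2) = 64 + 8*0 = 64 + 0 = 64)
F(L, I) = I**2 - L (F(L, I) = -L + I**2 = I**2 - L)
m(t, U) = 4096 - t (m(t, U) = 64**2 - t = 4096 - t)
v(P) = -3 + P*(4103 + P) (v(P) = -3 + P*(P + (4096 - 1*(-7))) = -3 + P*(P + (4096 + 7)) = -3 + P*(P + 4103) = -3 + P*(4103 + P))
(v(64) - 1693)/(-3118 + 4264) = ((-3 + 64**2 + 4103*64) - 1693)/(-3118 + 4264) = ((-3 + 4096 + 262592) - 1693)/1146 = (266685 - 1693)*(1/1146) = 264992*(1/1146) = 132496/573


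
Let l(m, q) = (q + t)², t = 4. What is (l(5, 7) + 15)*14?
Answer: 1904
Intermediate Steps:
l(m, q) = (4 + q)² (l(m, q) = (q + 4)² = (4 + q)²)
(l(5, 7) + 15)*14 = ((4 + 7)² + 15)*14 = (11² + 15)*14 = (121 + 15)*14 = 136*14 = 1904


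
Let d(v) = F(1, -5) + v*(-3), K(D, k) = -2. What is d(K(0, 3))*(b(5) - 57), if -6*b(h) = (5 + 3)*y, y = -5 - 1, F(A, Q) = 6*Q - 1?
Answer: 1225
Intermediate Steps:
F(A, Q) = -1 + 6*Q
y = -6
d(v) = -31 - 3*v (d(v) = (-1 + 6*(-5)) + v*(-3) = (-1 - 30) - 3*v = -31 - 3*v)
b(h) = 8 (b(h) = -(5 + 3)*(-6)/6 = -4*(-6)/3 = -⅙*(-48) = 8)
d(K(0, 3))*(b(5) - 57) = (-31 - 3*(-2))*(8 - 57) = (-31 + 6)*(-49) = -25*(-49) = 1225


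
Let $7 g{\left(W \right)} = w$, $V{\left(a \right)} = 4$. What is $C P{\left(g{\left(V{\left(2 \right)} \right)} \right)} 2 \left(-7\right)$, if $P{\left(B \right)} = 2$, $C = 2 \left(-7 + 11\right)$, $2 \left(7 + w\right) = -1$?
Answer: $-224$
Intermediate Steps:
$w = - \frac{15}{2}$ ($w = -7 + \frac{1}{2} \left(-1\right) = -7 - \frac{1}{2} = - \frac{15}{2} \approx -7.5$)
$C = 8$ ($C = 2 \cdot 4 = 8$)
$g{\left(W \right)} = - \frac{15}{14}$ ($g{\left(W \right)} = \frac{1}{7} \left(- \frac{15}{2}\right) = - \frac{15}{14}$)
$C P{\left(g{\left(V{\left(2 \right)} \right)} \right)} 2 \left(-7\right) = 8 \cdot 2 \cdot 2 \left(-7\right) = 8 \cdot 4 \left(-7\right) = 8 \left(-28\right) = -224$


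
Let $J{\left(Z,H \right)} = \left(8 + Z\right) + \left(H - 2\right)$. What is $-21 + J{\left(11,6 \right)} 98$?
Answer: $2233$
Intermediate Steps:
$J{\left(Z,H \right)} = 6 + H + Z$ ($J{\left(Z,H \right)} = \left(8 + Z\right) + \left(H - 2\right) = \left(8 + Z\right) + \left(-2 + H\right) = 6 + H + Z$)
$-21 + J{\left(11,6 \right)} 98 = -21 + \left(6 + 6 + 11\right) 98 = -21 + 23 \cdot 98 = -21 + 2254 = 2233$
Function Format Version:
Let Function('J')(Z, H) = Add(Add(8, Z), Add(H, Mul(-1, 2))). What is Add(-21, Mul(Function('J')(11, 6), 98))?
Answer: 2233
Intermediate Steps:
Function('J')(Z, H) = Add(6, H, Z) (Function('J')(Z, H) = Add(Add(8, Z), Add(H, -2)) = Add(Add(8, Z), Add(-2, H)) = Add(6, H, Z))
Add(-21, Mul(Function('J')(11, 6), 98)) = Add(-21, Mul(Add(6, 6, 11), 98)) = Add(-21, Mul(23, 98)) = Add(-21, 2254) = 2233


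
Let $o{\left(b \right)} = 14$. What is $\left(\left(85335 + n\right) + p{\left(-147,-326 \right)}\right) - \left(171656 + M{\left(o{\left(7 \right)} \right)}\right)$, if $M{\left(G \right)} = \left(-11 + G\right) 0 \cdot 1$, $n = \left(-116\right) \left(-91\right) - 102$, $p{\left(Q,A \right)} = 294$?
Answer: $-75573$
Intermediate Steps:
$n = 10454$ ($n = 10556 - 102 = 10454$)
$M{\left(G \right)} = 0$ ($M{\left(G \right)} = \left(-11 + G\right) 0 = 0$)
$\left(\left(85335 + n\right) + p{\left(-147,-326 \right)}\right) - \left(171656 + M{\left(o{\left(7 \right)} \right)}\right) = \left(\left(85335 + 10454\right) + 294\right) - 171656 = \left(95789 + 294\right) + \left(-171656 + 0\right) = 96083 - 171656 = -75573$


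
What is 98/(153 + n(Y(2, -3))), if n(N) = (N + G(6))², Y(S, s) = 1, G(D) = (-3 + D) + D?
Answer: 98/253 ≈ 0.38735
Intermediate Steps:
G(D) = -3 + 2*D
n(N) = (9 + N)² (n(N) = (N + (-3 + 2*6))² = (N + (-3 + 12))² = (N + 9)² = (9 + N)²)
98/(153 + n(Y(2, -3))) = 98/(153 + (9 + 1)²) = 98/(153 + 10²) = 98/(153 + 100) = 98/253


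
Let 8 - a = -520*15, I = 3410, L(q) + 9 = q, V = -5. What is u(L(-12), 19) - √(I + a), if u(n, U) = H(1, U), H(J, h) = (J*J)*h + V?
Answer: 14 - √11218 ≈ -91.915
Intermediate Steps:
H(J, h) = -5 + h*J² (H(J, h) = (J*J)*h - 5 = J²*h - 5 = h*J² - 5 = -5 + h*J²)
L(q) = -9 + q
a = 7808 (a = 8 - (-520)*15 = 8 - 1*(-7800) = 8 + 7800 = 7808)
u(n, U) = -5 + U (u(n, U) = -5 + U*1² = -5 + U*1 = -5 + U)
u(L(-12), 19) - √(I + a) = (-5 + 19) - √(3410 + 7808) = 14 - √11218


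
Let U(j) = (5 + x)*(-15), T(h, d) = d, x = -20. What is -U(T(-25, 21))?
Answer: -225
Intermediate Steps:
U(j) = 225 (U(j) = (5 - 20)*(-15) = -15*(-15) = 225)
-U(T(-25, 21)) = -1*225 = -225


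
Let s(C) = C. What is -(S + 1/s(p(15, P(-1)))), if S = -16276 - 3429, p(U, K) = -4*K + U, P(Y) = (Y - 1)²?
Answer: 19706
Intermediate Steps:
P(Y) = (-1 + Y)²
p(U, K) = U - 4*K
S = -19705
-(S + 1/s(p(15, P(-1)))) = -(-19705 + 1/(15 - 4*(-1 - 1)²)) = -(-19705 + 1/(15 - 4*(-2)²)) = -(-19705 + 1/(15 - 4*4)) = -(-19705 + 1/(15 - 16)) = -(-19705 + 1/(-1)) = -(-19705 - 1) = -1*(-19706) = 19706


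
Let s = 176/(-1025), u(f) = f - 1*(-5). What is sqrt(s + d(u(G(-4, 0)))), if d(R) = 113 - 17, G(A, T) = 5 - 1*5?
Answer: 4*sqrt(251699)/205 ≈ 9.7892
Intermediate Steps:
G(A, T) = 0 (G(A, T) = 5 - 5 = 0)
u(f) = 5 + f (u(f) = f + 5 = 5 + f)
d(R) = 96
s = -176/1025 (s = 176*(-1/1025) = -176/1025 ≈ -0.17171)
sqrt(s + d(u(G(-4, 0)))) = sqrt(-176/1025 + 96) = sqrt(98224/1025) = 4*sqrt(251699)/205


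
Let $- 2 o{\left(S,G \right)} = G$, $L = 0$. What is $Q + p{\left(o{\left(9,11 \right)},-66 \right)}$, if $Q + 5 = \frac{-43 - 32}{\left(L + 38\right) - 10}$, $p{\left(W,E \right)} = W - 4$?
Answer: $- \frac{481}{28} \approx -17.179$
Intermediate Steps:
$o{\left(S,G \right)} = - \frac{G}{2}$
$p{\left(W,E \right)} = -4 + W$
$Q = - \frac{215}{28}$ ($Q = -5 + \frac{-43 - 32}{\left(0 + 38\right) - 10} = -5 + \frac{1}{38 - 10} \left(-75\right) = -5 + \frac{1}{28} \left(-75\right) = -5 - \frac{75}{28} = - \frac{215}{28} \approx -7.6786$)
$Q + p{\left(o{\left(9,11 \right)},-66 \right)} = - \frac{215}{28} - \frac{19}{2} = - \frac{481}{28}$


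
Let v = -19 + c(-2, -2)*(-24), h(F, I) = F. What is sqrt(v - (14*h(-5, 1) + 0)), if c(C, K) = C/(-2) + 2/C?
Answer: sqrt(51) ≈ 7.1414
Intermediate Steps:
c(C, K) = 2/C - C/2 (c(C, K) = C*(-1/2) + 2/C = -C/2 + 2/C = 2/C - C/2)
v = -19 (v = -19 + (2/(-2) - 1/2*(-2))*(-24) = -19 + (2*(-1/2) + 1)*(-24) = -19 + (-1 + 1)*(-24) = -19 + 0*(-24) = -19 + 0 = -19)
sqrt(v - (14*h(-5, 1) + 0)) = sqrt(-19 - (14*(-5) + 0)) = sqrt(-19 - (-70 + 0)) = sqrt(-19 - 1*(-70)) = sqrt(-19 + 70) = sqrt(51)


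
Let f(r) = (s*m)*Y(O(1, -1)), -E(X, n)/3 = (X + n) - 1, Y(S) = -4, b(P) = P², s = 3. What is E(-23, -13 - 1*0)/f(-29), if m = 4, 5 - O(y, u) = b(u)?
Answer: -37/16 ≈ -2.3125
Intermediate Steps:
O(y, u) = 5 - u²
E(X, n) = 3 - 3*X - 3*n (E(X, n) = -3*((X + n) - 1) = -3*(-1 + X + n) = 3 - 3*X - 3*n)
f(r) = -48 (f(r) = (3*4)*(-4) = 12*(-4) = -48)
E(-23, -13 - 1*0)/f(-29) = (3 - 3*(-23) - 3*(-13 - 1*0))/(-48) = (3 + 69 - 3*(-13 + 0))*(-1/48) = (3 + 69 - 3*(-13))*(-1/48) = (3 + 69 + 39)*(-1/48) = 111*(-1/48) = -37/16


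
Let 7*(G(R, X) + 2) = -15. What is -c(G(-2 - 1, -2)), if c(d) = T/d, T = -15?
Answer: -105/29 ≈ -3.6207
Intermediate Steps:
G(R, X) = -29/7 (G(R, X) = -2 + (⅐)*(-15) = -2 - 15/7 = -29/7)
c(d) = -15/d
-c(G(-2 - 1, -2)) = -(-15)/(-29/7) = -(-15)*(-7)/29 = -1*105/29 = -105/29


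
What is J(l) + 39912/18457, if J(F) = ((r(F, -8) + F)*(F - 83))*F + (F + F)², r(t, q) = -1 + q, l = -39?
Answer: -4102951188/18457 ≈ -2.2230e+5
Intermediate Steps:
J(F) = 4*F² + F*(-83 + F)*(-9 + F) (J(F) = (((-1 - 8) + F)*(F - 83))*F + (F + F)² = ((-9 + F)*(-83 + F))*F + (2*F)² = ((-83 + F)*(-9 + F))*F + 4*F² = F*(-83 + F)*(-9 + F) + 4*F² = 4*F² + F*(-83 + F)*(-9 + F))
J(l) + 39912/18457 = -39*(747 + (-39)² - 88*(-39)) + 39912/18457 = -39*(747 + 1521 + 3432) + 39912*(1/18457) = -39*5700 + 39912/18457 = -222300 + 39912/18457 = -4102951188/18457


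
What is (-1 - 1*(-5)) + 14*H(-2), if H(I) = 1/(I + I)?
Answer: ½ ≈ 0.50000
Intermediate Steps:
H(I) = 1/(2*I)
(-1 - 1*(-5)) + 14*H(-2) = (-1 - 1*(-5)) + 14*((½)/(-2)) = (-1 + 5) + 14*((½)*(-½)) = 4 + 14*(-¼) = 4 - 7/2 = ½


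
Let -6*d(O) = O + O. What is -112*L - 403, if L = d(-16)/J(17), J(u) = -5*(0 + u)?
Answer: -100973/255 ≈ -395.97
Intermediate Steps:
J(u) = -5*u
d(O) = -O/3 (d(O) = -(O + O)/6 = -O/3)
L = -16/255 (L = (-⅓*(-16))/((-5*17)) = (16/3)/(-85) = (16/3)*(-1/85) = -16/255 ≈ -0.062745)
-112*L - 403 = -112*(-16/255) - 403 = 1792/255 - 403 = -100973/255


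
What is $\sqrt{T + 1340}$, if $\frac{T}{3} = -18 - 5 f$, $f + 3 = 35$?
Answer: $\sqrt{806} \approx 28.39$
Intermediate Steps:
$f = 32$ ($f = -3 + 35 = 32$)
$T = -534$ ($T = 3 \left(-18 - 160\right) = 3 \left(-178\right) = -534$)
$\sqrt{T + 1340} = \sqrt{-534 + 1340} = \sqrt{806}$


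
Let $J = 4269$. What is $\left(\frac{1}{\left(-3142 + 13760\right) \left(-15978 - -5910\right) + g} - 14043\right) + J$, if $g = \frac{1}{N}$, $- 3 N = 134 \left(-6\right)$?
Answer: $- \frac{280022582520862}{28649742431} \approx -9774.0$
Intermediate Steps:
$N = 268$ ($N = - \frac{134 \left(-6\right)}{3} = \left(- \frac{1}{3}\right) \left(-804\right) = 268$)
$g = \frac{1}{268} \approx 0.0037313$
$\left(\frac{1}{\left(-3142 + 13760\right) \left(-15978 - -5910\right) + g} - 14043\right) + J = \left(\frac{1}{\left(-3142 + 13760\right) \left(-15978 - -5910\right) + \frac{1}{268}} - 14043\right) + 4269 = \left(\frac{1}{10618 \left(-15978 + 5910\right) + \frac{1}{268}} - 14043\right) + 4269 = \left(\frac{1}{10618 \left(-10068\right) + \frac{1}{268}} - 14043\right) + 4269 = \left(\frac{1}{-106902024 + \frac{1}{268}} - 14043\right) + 4269 = \left(\frac{1}{- \frac{28649742431}{268}} - 14043\right) + 4269 = \left(- \frac{268}{28649742431} - 14043\right) + 4269 = - \frac{402328332958801}{28649742431} + 4269 = - \frac{280022582520862}{28649742431}$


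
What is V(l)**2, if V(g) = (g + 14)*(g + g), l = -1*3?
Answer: 4356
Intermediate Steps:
l = -3
V(g) = 2*g*(14 + g) (V(g) = (14 + g)*(2*g) = 2*g*(14 + g))
V(l)**2 = (2*(-3)*(14 - 3))**2 = (2*(-3)*11)**2 = (-66)**2 = 4356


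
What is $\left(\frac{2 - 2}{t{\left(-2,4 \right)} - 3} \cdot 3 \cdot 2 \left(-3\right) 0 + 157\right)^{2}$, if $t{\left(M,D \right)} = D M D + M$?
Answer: $24649$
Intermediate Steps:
$t{\left(M,D \right)} = M + M D^{2}$ ($t{\left(M,D \right)} = M D^{2} + M = M + M D^{2}$)
$\left(\frac{2 - 2}{t{\left(-2,4 \right)} - 3} \cdot 3 \cdot 2 \left(-3\right) 0 + 157\right)^{2} = \left(\frac{2 - 2}{- 2 \left(1 + 4^{2}\right) - 3} \cdot 3 \cdot 2 \left(-3\right) 0 + 157\right)^{2} = \left(\frac{0}{- 2 \left(1 + 16\right) - 3} \cdot 3 \left(\left(-6\right) 0\right) + 157\right)^{2} = \left(\frac{0}{\left(-2\right) 17 - 3} \cdot 3 \cdot 0 + 157\right)^{2} = \left(\frac{0}{-34 - 3} \cdot 3 \cdot 0 + 157\right)^{2} = \left(\frac{0}{-37} \cdot 3 \cdot 0 + 157\right)^{2} = \left(0 \left(- \frac{1}{37}\right) 3 \cdot 0 + 157\right)^{2} = \left(0 \cdot 3 \cdot 0 + 157\right)^{2} = \left(0 \cdot 0 + 157\right)^{2} = \left(0 + 157\right)^{2} = 157^{2} = 24649$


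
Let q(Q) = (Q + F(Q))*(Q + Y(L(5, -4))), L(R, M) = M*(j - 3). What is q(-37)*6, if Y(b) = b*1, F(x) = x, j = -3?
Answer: 5772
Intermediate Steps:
L(R, M) = -6*M (L(R, M) = M*(-3 - 3) = M*(-6) = -6*M)
Y(b) = b
q(Q) = 2*Q*(24 + Q) (q(Q) = (Q + Q)*(Q - 6*(-4)) = (2*Q)*(Q + 24) = (2*Q)*(24 + Q) = 2*Q*(24 + Q))
q(-37)*6 = (2*(-37)*(24 - 37))*6 = (2*(-37)*(-13))*6 = 962*6 = 5772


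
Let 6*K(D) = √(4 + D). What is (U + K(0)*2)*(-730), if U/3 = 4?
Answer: -27740/3 ≈ -9246.7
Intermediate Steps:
U = 12 (U = 3*4 = 12)
K(D) = √(4 + D)/6
(U + K(0)*2)*(-730) = (12 + (√(4 + 0)/6)*2)*(-730) = (12 + (√4/6)*2)*(-730) = (12 + ((⅙)*2)*2)*(-730) = (12 + (⅓)*2)*(-730) = (12 + ⅔)*(-730) = (38/3)*(-730) = -27740/3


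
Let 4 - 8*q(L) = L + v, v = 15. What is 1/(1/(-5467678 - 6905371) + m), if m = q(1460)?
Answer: -98984392/18200755087 ≈ -0.0054385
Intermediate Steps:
q(L) = -11/8 - L/8 (q(L) = ½ - (L + 15)/8 = ½ - (15 + L)/8 = ½ + (-15/8 - L/8) = -11/8 - L/8)
m = -1471/8 (m = -11/8 - ⅛*1460 = -11/8 - 365/2 = -1471/8 ≈ -183.88)
1/(1/(-5467678 - 6905371) + m) = 1/(1/(-5467678 - 6905371) - 1471/8) = 1/(1/(-12373049) - 1471/8) = 1/(-1/12373049 - 1471/8) = 1/(-18200755087/98984392) = -98984392/18200755087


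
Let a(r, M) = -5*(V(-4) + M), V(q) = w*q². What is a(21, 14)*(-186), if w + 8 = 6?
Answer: -16740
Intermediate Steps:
w = -2 (w = -8 + 6 = -2)
V(q) = -2*q²
a(r, M) = 160 - 5*M (a(r, M) = -5*(-2*(-4)² + M) = -5*(-2*16 + M) = -5*(-32 + M) = 160 - 5*M)
a(21, 14)*(-186) = (160 - 5*14)*(-186) = (160 - 70)*(-186) = 90*(-186) = -16740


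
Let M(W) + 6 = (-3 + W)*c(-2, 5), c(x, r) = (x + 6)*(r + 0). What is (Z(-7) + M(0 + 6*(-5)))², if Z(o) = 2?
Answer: 440896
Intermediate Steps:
c(x, r) = r*(6 + x) (c(x, r) = (6 + x)*r = r*(6 + x))
M(W) = -66 + 20*W (M(W) = -6 + (-3 + W)*(5*(6 - 2)) = -6 + (-3 + W)*(5*4) = -6 + (-3 + W)*20 = -6 + (-60 + 20*W) = -66 + 20*W)
(Z(-7) + M(0 + 6*(-5)))² = (2 + (-66 + 20*(0 + 6*(-5))))² = (2 + (-66 + 20*(0 - 30)))² = (2 + (-66 + 20*(-30)))² = (2 + (-66 - 600))² = (2 - 666)² = (-664)² = 440896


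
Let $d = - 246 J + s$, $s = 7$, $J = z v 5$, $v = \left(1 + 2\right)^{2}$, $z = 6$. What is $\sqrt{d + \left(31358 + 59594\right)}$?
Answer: $\sqrt{24539} \approx 156.65$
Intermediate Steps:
$v = 9$ ($v = 3^{2} = 9$)
$J = 270$ ($J = 6 \cdot 9 \cdot 5 = 54 \cdot 5 = 270$)
$d = -66413$ ($d = \left(-246\right) 270 + 7 = -66420 + 7 = -66413$)
$\sqrt{d + \left(31358 + 59594\right)} = \sqrt{-66413 + \left(31358 + 59594\right)} = \sqrt{-66413 + 90952} = \sqrt{24539}$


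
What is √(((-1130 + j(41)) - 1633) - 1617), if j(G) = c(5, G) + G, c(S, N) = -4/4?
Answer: 2*I*√1085 ≈ 65.879*I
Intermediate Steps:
c(S, N) = -1 (c(S, N) = -4*¼ = -1)
j(G) = -1 + G
√(((-1130 + j(41)) - 1633) - 1617) = √(((-1130 + (-1 + 41)) - 1633) - 1617) = √(((-1130 + 40) - 1633) - 1617) = √((-1090 - 1633) - 1617) = √(-2723 - 1617) = √(-4340) = 2*I*√1085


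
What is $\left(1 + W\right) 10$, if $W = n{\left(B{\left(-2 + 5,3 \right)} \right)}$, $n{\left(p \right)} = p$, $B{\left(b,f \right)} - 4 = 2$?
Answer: $70$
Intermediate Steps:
$B{\left(b,f \right)} = 6$ ($B{\left(b,f \right)} = 4 + 2 = 6$)
$W = 6$
$\left(1 + W\right) 10 = \left(1 + 6\right) 10 = 7 \cdot 10 = 70$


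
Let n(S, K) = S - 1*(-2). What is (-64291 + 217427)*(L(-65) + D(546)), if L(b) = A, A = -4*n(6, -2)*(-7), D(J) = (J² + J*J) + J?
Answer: 91422498272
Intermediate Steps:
n(S, K) = 2 + S (n(S, K) = S + 2 = 2 + S)
D(J) = J + 2*J² (D(J) = (J² + J²) + J = 2*J² + J = J + 2*J²)
A = 224 (A = -4*(2 + 6)*(-7) = -4*8*(-7) = -32*(-7) = 224)
L(b) = 224
(-64291 + 217427)*(L(-65) + D(546)) = (-64291 + 217427)*(224 + 546*(1 + 2*546)) = 153136*(224 + 546*(1 + 1092)) = 153136*(224 + 546*1093) = 153136*(224 + 596778) = 153136*597002 = 91422498272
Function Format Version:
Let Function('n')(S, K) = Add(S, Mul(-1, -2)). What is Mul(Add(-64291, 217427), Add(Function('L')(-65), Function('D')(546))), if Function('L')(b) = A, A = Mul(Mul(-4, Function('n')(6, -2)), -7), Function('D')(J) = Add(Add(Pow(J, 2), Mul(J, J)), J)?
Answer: 91422498272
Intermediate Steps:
Function('n')(S, K) = Add(2, S) (Function('n')(S, K) = Add(S, 2) = Add(2, S))
Function('D')(J) = Add(J, Mul(2, Pow(J, 2))) (Function('D')(J) = Add(Add(Pow(J, 2), Pow(J, 2)), J) = Add(Mul(2, Pow(J, 2)), J) = Add(J, Mul(2, Pow(J, 2))))
A = 224 (A = Mul(Mul(-4, Add(2, 6)), -7) = Mul(Mul(-4, 8), -7) = Mul(-32, -7) = 224)
Function('L')(b) = 224
Mul(Add(-64291, 217427), Add(Function('L')(-65), Function('D')(546))) = Mul(Add(-64291, 217427), Add(224, Mul(546, Add(1, Mul(2, 546))))) = Mul(153136, Add(224, Mul(546, Add(1, 1092)))) = Mul(153136, Add(224, Mul(546, 1093))) = Mul(153136, Add(224, 596778)) = Mul(153136, 597002) = 91422498272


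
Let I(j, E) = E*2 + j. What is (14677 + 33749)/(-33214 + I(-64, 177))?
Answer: -24213/16462 ≈ -1.4708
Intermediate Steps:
I(j, E) = j + 2*E (I(j, E) = 2*E + j = j + 2*E)
(14677 + 33749)/(-33214 + I(-64, 177)) = (14677 + 33749)/(-33214 + (-64 + 2*177)) = 48426/(-33214 + (-64 + 354)) = 48426/(-33214 + 290) = 48426/(-32924) = 48426*(-1/32924) = -24213/16462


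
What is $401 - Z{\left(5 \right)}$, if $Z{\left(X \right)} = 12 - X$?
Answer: $394$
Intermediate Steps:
$401 - Z{\left(5 \right)} = 401 - \left(12 - 5\right) = 401 - 7 = 394$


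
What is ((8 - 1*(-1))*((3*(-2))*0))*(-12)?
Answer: 0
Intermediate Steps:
((8 - 1*(-1))*((3*(-2))*0))*(-12) = ((8 + 1)*(-6*0))*(-12) = (9*0)*(-12) = 0*(-12) = 0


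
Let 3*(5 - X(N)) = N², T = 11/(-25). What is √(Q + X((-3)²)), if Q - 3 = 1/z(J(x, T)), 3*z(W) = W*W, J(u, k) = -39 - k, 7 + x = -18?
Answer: 7*I*√360301/964 ≈ 4.3587*I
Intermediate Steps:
x = -25 (x = -7 - 18 = -25)
T = -11/25 (T = 11*(-1/25) = -11/25 ≈ -0.44000)
z(W) = W²/3 (z(W) = (W*W)/3 = W²/3)
Q = 2789763/929296 (Q = 3 + 1/((-39 - 1*(-11/25))²/3) = 3 + 1/((-39 + 11/25)²/3) = 3 + 1/((-964/25)²/3) = 3 + 1/((⅓)*(929296/625)) = 3 + 1/(929296/1875) = 3 + 1875/929296 = 2789763/929296 ≈ 3.0020)
X(N) = 5 - N²/3
√(Q + X((-3)²)) = √(2789763/929296 + (5 - ((-3)²)²/3)) = √(2789763/929296 + (5 - ⅓*9²)) = √(2789763/929296 + (5 - ⅓*81)) = √(2789763/929296 + (5 - 27)) = √(2789763/929296 - 22) = √(-17654749/929296) = 7*I*√360301/964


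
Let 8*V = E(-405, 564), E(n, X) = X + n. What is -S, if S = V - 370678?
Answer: 2965265/8 ≈ 3.7066e+5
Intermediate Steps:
V = 159/8 (V = (564 - 405)/8 = (1/8)*159 = 159/8 ≈ 19.875)
S = -2965265/8 (S = 159/8 - 370678 = -2965265/8 ≈ -3.7066e+5)
-S = -1*(-2965265/8) = 2965265/8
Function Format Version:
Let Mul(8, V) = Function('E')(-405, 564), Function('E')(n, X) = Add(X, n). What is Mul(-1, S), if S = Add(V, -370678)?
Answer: Rational(2965265, 8) ≈ 3.7066e+5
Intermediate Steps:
V = Rational(159, 8) (V = Mul(Rational(1, 8), Add(564, -405)) = Mul(Rational(1, 8), 159) = Rational(159, 8) ≈ 19.875)
S = Rational(-2965265, 8) (S = Add(Rational(159, 8), -370678) = Rational(-2965265, 8) ≈ -3.7066e+5)
Mul(-1, S) = Mul(-1, Rational(-2965265, 8)) = Rational(2965265, 8)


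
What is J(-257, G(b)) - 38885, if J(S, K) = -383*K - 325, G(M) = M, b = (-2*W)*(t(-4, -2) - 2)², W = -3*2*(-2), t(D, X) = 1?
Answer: -30018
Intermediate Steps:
W = 12 (W = -6*(-2) = 12)
b = -24 (b = (-2*12)*(1 - 2)² = -24*(-1)² = -24*1 = -24)
J(S, K) = -325 - 383*K
J(-257, G(b)) - 38885 = (-325 - 383*(-24)) - 38885 = (-325 + 9192) - 38885 = 8867 - 38885 = -30018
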